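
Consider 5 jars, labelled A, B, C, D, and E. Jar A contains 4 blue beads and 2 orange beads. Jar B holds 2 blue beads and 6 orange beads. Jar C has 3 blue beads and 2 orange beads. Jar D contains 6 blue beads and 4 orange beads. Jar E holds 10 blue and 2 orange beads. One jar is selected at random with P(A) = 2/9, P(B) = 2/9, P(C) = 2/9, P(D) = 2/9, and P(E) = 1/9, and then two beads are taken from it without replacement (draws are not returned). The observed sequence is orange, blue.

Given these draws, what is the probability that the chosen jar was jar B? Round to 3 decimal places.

0.191

The likelihood of the observed sequence under each hypothesis: P(data | jar A) = (2/6)(4/5) = 4/15; P(data | jar B) = (6/8)(2/7) = 3/14; P(data | jar C) = (2/5)(3/4) = 3/10; P(data | jar D) = (4/10)(6/9) = 4/15; P(data | jar E) = (2/12)(10/11) = 5/33.
Weighting by the prior gives 2/9 · 4/15 = 8/135, 2/9 · 3/14 = 1/21, 2/9 · 3/10 = 1/15, 2/9 · 4/15 = 8/135, 1/9 · 5/33 = 5/297; summing to 173/693.
Therefore the posterior P(jar B | data) = (1/21) / (173/693) = 33/173.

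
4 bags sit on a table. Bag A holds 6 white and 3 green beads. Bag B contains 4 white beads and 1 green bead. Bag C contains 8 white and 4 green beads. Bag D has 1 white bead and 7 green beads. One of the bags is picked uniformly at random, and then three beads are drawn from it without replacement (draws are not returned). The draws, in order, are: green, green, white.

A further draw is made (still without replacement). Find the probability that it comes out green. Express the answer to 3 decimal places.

0.569

The likelihood of the observed sequence under each hypothesis: P(data | bag A) = (3/9)(2/8)(6/7) = 0.071429; P(data | bag B) = (1/5)(0/4) = 0; P(data | bag C) = (4/12)(3/11)(8/10) = 0.072727; P(data | bag D) = (7/8)(6/7)(1/6) = 0.125.
The prior-weighted likelihoods are 1/4 · 0.071429 = 0.017857, 1/4 · 0 = 0, 1/4 · 0.072727 = 0.018182, 1/4 · 0.125 = 0.03125; summing to 0.067289.
Normalising, the posterior is P(bag A | data) = 0.26538, P(bag B | data) = 0, P(bag C | data) = 0.27021, P(bag D | data) = 0.46441.
Averaging over the posterior, P(green next | data) = (1/6)(0.26538) + (2/9)(0.27021) + (1)(0.46441) = 0.56869.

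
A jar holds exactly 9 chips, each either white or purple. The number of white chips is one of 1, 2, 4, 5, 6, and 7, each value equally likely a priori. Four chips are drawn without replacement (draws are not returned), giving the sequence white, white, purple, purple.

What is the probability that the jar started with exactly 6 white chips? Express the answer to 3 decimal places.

0.217

Compute the likelihood of the observed sequence for each case: P(data | r = 1) = (1/9)(0/8) = 0; P(data | r = 2) = (2/9)(1/8)(7/7)(6/6) = 1/36; P(data | r = 4) = (4/9)(3/8)(5/7)(4/6) = 5/63; P(data | r = 5) = (5/9)(4/8)(4/7)(3/6) = 5/63; P(data | r = 6) = (6/9)(5/8)(3/7)(2/6) = 5/84; P(data | r = 7) = (7/9)(6/8)(2/7)(1/6) = 1/36.
The prior-weighted likelihoods are 1/6 · 0 = 0, 1/6 · 1/36 = 1/216, 1/6 · 5/63 = 5/378, 1/6 · 5/63 = 5/378, 1/6 · 5/84 = 5/504, 1/6 · 1/36 = 1/216; summing to 23/504.
So P(r = 6 | data) = (5/504) / (23/504) = 5/23.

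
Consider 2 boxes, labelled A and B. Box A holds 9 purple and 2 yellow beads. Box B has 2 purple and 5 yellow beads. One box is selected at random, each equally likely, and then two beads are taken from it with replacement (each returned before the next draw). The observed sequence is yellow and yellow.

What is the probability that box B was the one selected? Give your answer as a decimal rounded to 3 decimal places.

0.939

Compute the likelihood of the observed sequence for each case: P(data | box A) = (2/11)(2/11) = 0.033058; P(data | box B) = (5/7)(5/7) = 0.5102.
Weighting by the prior gives 1/2 · 0.033058 = 0.016529, 1/2 · 0.5102 = 0.2551; these sum to 0.27163.
Therefore the posterior P(box B | data) = (0.2551) / (0.27163) = 0.93915.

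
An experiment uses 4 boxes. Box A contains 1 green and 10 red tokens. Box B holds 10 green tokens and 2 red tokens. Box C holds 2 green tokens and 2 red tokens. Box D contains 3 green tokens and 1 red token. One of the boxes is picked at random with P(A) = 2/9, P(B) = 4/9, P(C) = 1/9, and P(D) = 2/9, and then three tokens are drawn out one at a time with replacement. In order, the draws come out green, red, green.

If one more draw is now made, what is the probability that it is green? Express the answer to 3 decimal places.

0.747

For each hypothesis, P(data | H) works out to: P(data | box A) = (1/11)(10/11)(1/11) = 0.0075131; P(data | box B) = (10/12)(2/12)(10/12) = 0.11574; P(data | box C) = (2/4)(2/4)(2/4) = 0.125; P(data | box D) = (3/4)(1/4)(3/4) = 0.14062.
The prior-weighted likelihoods are 2/9 · 0.0075131 = 0.0016696, 4/9 · 0.11574 = 0.05144, 1/9 · 0.125 = 0.013889, 2/9 · 0.14062 = 0.03125; these sum to 0.098249.
Normalising, the posterior is P(box A | data) = 0.016993, P(box B | data) = 0.52357, P(box C | data) = 0.14136, P(box D | data) = 0.31807.
The predictive probability is P(green next | data) = (1/11)(0.016993) + (5/6)(0.52357) + (1/2)(0.14136) + (3/4)(0.31807) = 0.74709.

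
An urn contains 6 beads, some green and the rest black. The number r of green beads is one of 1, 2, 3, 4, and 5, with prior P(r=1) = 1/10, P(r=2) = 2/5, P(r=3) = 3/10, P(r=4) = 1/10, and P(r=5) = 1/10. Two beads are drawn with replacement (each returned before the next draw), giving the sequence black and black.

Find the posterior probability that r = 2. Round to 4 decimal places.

For each hypothesis, P(data | H) works out to: P(data | r = 1) = (5/6)(5/6) = 25/36; P(data | r = 2) = (4/6)(4/6) = 4/9; P(data | r = 3) = (3/6)(3/6) = 1/4; P(data | r = 4) = (2/6)(2/6) = 1/9; P(data | r = 5) = (1/6)(1/6) = 1/36.
Multiplying each by its prior: 1/10 · 25/36 = 5/72, 2/5 · 4/9 = 8/45, 3/10 · 1/4 = 3/40, 1/10 · 1/9 = 1/90, 1/10 · 1/36 = 1/360; these sum to 121/360.
Hence P(r = 2 | data) = (8/45) / (121/360) = 64/121.

0.5289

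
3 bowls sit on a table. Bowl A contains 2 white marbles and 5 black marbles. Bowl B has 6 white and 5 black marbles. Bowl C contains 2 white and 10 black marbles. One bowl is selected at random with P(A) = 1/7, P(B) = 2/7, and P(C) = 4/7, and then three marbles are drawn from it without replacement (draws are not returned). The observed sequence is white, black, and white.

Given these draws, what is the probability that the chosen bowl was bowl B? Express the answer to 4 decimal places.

For each hypothesis, P(data | H) works out to: P(data | bowl A) = (2/7)(5/6)(1/5) = 0.047619; P(data | bowl B) = (6/11)(5/10)(5/9) = 0.15152; P(data | bowl C) = (2/12)(10/11)(1/10) = 0.015152.
Multiplying each by its prior: 1/7 · 0.047619 = 0.0068027, 2/7 · 0.15152 = 0.04329, 4/7 · 0.015152 = 0.008658; with total 0.058751.
Therefore the posterior P(bowl B | data) = (0.04329) / (0.058751) = 0.73684.

0.7368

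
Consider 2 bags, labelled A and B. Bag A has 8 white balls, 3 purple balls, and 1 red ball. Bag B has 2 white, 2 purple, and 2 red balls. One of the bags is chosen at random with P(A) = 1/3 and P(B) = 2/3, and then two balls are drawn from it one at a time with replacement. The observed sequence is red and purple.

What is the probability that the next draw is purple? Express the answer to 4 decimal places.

The likelihood of the observed sequence under each hypothesis: P(data | bag A) = (1/12)(3/12) = 1/48; P(data | bag B) = (2/6)(2/6) = 1/9.
The prior-weighted likelihoods are 1/3 · 1/48 = 1/144, 2/3 · 1/9 = 2/27; these sum to 35/432.
The posterior is then P(bag A | data) = 3/35, P(bag B | data) = 32/35.
Averaging over the posterior, P(purple next | data) = (1/4)(3/35) + (1/3)(32/35) = 137/420.

0.3262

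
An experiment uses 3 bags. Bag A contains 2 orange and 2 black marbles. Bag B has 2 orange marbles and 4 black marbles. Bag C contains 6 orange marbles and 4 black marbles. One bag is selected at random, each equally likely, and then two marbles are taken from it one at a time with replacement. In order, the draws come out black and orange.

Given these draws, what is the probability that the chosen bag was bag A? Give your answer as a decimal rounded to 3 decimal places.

The likelihood of the observed sequence under each hypothesis: P(data | bag A) = (2/4)(2/4) = 0.25; P(data | bag B) = (4/6)(2/6) = 0.22222; P(data | bag C) = (4/10)(6/10) = 0.24.
Weighting by the prior gives 1/3 · 0.25 = 0.083333, 1/3 · 0.22222 = 0.074074, 1/3 · 0.24 = 0.08; these sum to 0.23741.
Therefore the posterior P(bag A | data) = (0.083333) / (0.23741) = 0.35101.

0.351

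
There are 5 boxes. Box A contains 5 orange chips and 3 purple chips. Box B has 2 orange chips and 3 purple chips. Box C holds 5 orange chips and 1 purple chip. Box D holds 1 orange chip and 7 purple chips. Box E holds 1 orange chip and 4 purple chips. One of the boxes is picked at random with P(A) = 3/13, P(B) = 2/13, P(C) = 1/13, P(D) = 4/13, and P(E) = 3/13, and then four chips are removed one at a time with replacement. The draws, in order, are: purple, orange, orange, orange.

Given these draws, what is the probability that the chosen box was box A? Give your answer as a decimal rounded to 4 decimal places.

Under each hypothesis, the probability of the observed sequence is: P(data | box A) = (3/8)(5/8)(5/8)(5/8) = 0.091553; P(data | box B) = (3/5)(2/5)(2/5)(2/5) = 0.0384; P(data | box C) = (1/6)(5/6)(5/6)(5/6) = 0.096451; P(data | box D) = (7/8)(1/8)(1/8)(1/8) = 0.001709; P(data | box E) = (4/5)(1/5)(1/5)(1/5) = 0.0064.
The prior-weighted likelihoods are 3/13 · 0.091553 = 0.021128, 2/13 · 0.0384 = 0.0059077, 1/13 · 0.096451 = 0.0074193, 4/13 · 0.001709 = 0.00052584, 3/13 · 0.0064 = 0.0014769; these sum to 0.036457.
Therefore the posterior P(box A | data) = (0.021128) / (0.036457) = 0.57952.

0.5795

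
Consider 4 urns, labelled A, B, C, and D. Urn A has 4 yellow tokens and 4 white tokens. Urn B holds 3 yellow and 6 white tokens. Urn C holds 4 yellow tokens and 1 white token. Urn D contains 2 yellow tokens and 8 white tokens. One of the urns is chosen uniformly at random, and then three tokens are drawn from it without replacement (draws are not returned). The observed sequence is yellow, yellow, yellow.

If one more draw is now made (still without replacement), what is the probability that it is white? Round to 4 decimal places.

0.5567

Compute the likelihood of the observed sequence for each case: P(data | urn A) = (4/8)(3/7)(2/6) = 1/14; P(data | urn B) = (3/9)(2/8)(1/7) = 1/84; P(data | urn C) = (4/5)(3/4)(2/3) = 2/5; P(data | urn D) = (2/10)(1/9)(0/8) = 0.
Multiplying each by its prior: 1/4 · 1/14 = 1/56, 1/4 · 1/84 = 1/336, 1/4 · 2/5 = 1/10, 1/4 · 0 = 0; with total 29/240.
Dividing through by the total gives posterior P(urn A | data) = 30/203, P(urn B | data) = 5/203, P(urn C | data) = 24/29, P(urn D | data) = 0.
So P(white next | data) = Σ P(white next | H) P(H | data) = (4/5)(30/203) + (1)(5/203) + (1/2)(24/29) = 113/203.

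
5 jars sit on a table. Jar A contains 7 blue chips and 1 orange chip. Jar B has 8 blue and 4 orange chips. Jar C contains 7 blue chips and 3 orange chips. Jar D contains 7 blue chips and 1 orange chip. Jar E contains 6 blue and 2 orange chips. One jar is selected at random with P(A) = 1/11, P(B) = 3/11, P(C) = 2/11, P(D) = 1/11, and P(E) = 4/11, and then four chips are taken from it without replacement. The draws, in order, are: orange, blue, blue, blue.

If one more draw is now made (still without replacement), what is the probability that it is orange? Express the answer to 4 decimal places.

The likelihood of the observed sequence under each hypothesis: P(data | jar A) = (1/8)(7/7)(6/6)(5/5) = 0.125; P(data | jar B) = (4/12)(8/11)(7/10)(6/9) = 0.11313; P(data | jar C) = (3/10)(7/9)(6/8)(5/7) = 0.125; P(data | jar D) = (1/8)(7/7)(6/6)(5/5) = 0.125; P(data | jar E) = (2/8)(6/7)(5/6)(4/5) = 0.14286.
Weighting by the prior gives 1/11 · 0.125 = 0.011364, 3/11 · 0.11313 = 0.030854, 2/11 · 0.125 = 0.022727, 1/11 · 0.125 = 0.011364, 4/11 · 0.14286 = 0.051948; these sum to 0.12826.
Dividing through by the total gives posterior P(jar A | data) = 0.088601, P(jar B | data) = 0.24056, P(jar C | data) = 0.1772, P(jar D | data) = 0.088601, P(jar E | data) = 0.40503.
Averaging over the posterior, P(orange next | data) = (0)(0.088601) + (3/8)(0.24056) + (1/3)(0.1772) + (0)(0.088601) + (1/4)(0.40503) = 0.25054.

0.2505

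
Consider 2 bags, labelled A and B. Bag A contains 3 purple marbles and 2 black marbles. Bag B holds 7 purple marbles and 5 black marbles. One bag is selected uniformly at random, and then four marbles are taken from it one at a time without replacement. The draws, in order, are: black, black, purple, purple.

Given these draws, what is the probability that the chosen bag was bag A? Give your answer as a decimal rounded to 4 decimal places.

The likelihood of the observed sequence under each hypothesis: P(data | bag A) = (2/5)(1/4)(3/3)(2/2) = 0.1; P(data | bag B) = (5/12)(4/11)(7/10)(6/9) = 0.070707.
Multiplying each by its prior: 1/2 · 0.1 = 0.05, 1/2 · 0.070707 = 0.035354; with total 0.085354.
By Bayes' rule, P(bag A | data) = (0.05) / (0.085354) = 0.5858.

0.5858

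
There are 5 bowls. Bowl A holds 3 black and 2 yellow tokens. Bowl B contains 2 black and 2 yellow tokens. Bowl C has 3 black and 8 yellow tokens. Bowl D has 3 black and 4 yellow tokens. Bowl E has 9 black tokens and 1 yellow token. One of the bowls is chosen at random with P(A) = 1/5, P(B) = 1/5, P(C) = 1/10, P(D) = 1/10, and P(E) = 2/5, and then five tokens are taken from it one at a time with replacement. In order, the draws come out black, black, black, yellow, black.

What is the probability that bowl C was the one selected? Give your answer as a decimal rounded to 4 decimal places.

Under each hypothesis, the probability of the observed sequence is: P(data | bowl A) = (3/5)(3/5)(3/5)(2/5)(3/5) = 0.05184; P(data | bowl B) = (2/4)(2/4)(2/4)(2/4)(2/4) = 0.03125; P(data | bowl C) = (3/11)(3/11)(3/11)(8/11)(3/11) = 0.0040236; P(data | bowl D) = (3/7)(3/7)(3/7)(4/7)(3/7) = 0.019278; P(data | bowl E) = (9/10)(9/10)(9/10)(1/10)(9/10) = 0.06561.
The prior-weighted likelihoods are 1/5 · 0.05184 = 0.010368, 1/5 · 0.03125 = 0.00625, 1/10 · 0.0040236 = 0.00040236, 1/10 · 0.019278 = 0.0019278, 2/5 · 0.06561 = 0.026244; summing to 0.045192.
Therefore the posterior P(bowl C | data) = (0.00040236) / (0.045192) = 0.0089033.

0.0089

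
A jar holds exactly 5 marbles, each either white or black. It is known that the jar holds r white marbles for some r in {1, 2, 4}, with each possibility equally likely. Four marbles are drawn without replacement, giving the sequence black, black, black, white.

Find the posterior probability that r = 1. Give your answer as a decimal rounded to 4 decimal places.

0.6667

Under each hypothesis, the probability of the observed sequence is: P(data | r = 1) = (4/5)(3/4)(2/3)(1/2) = 1/5; P(data | r = 2) = (3/5)(2/4)(1/3)(2/2) = 1/10; P(data | r = 4) = (1/5)(0/4) = 0.
Multiplying each by its prior: 1/3 · 1/5 = 1/15, 1/3 · 1/10 = 1/30, 1/3 · 0 = 0; with total 1/10.
By Bayes' rule, P(r = 1 | data) = (1/15) / (1/10) = 2/3.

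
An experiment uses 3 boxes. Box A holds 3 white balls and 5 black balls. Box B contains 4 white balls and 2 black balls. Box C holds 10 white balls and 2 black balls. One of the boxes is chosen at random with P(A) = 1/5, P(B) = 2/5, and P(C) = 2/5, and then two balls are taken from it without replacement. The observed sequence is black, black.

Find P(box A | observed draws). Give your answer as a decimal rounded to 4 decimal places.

0.6858

Compute the likelihood of the observed sequence for each case: P(data | box A) = (5/8)(4/7) = 0.35714; P(data | box B) = (2/6)(1/5) = 0.066667; P(data | box C) = (2/12)(1/11) = 0.015152.
The prior-weighted likelihoods are 1/5 · 0.35714 = 0.071429, 2/5 · 0.066667 = 0.026667, 2/5 · 0.015152 = 0.0060606; with total 0.10416.
So P(box A | data) = (0.071429) / (0.10416) = 0.68579.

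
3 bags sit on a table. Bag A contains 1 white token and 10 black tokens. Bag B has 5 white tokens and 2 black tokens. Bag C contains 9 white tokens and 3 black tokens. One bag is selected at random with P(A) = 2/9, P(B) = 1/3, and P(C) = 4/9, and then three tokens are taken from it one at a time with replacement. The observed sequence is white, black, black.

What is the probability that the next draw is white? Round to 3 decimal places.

0.545

Under each hypothesis, the probability of the observed sequence is: P(data | bag A) = (1/11)(10/11)(10/11) = 0.075131; P(data | bag B) = (5/7)(2/7)(2/7) = 0.058309; P(data | bag C) = (9/12)(3/12)(3/12) = 0.046875.
Multiplying each by its prior: 2/9 · 0.075131 = 0.016696, 1/3 · 0.058309 = 0.019436, 4/9 · 0.046875 = 0.020833; with total 0.056966.
Normalising, the posterior is P(bag A | data) = 0.29309, P(bag B | data) = 0.34119, P(bag C | data) = 0.36572.
Averaging over the posterior, P(white next | data) = (1/11)(0.29309) + (5/7)(0.34119) + (3/4)(0.36572) = 0.54464.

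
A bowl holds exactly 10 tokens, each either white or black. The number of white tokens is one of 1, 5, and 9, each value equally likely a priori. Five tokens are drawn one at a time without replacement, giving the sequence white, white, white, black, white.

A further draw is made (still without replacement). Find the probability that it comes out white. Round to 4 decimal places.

0.8675

The likelihood of the observed sequence under each hypothesis: P(data | r = 1) = (1/10)(0/9) = 0; P(data | r = 5) = (5/10)(4/9)(3/8)(5/7)(2/6) = 0.019841; P(data | r = 9) = (9/10)(8/9)(7/8)(1/7)(6/6) = 0.1.
The prior-weighted likelihoods are 1/3 · 0 = 0, 1/3 · 0.019841 = 0.0066138, 1/3 · 0.1 = 0.033333; summing to 0.039947.
The posterior is then P(r = 1 | data) = 0, P(r = 5 | data) = 0.16556, P(r = 9 | data) = 0.83444.
The predictive probability is P(white next | data) = (1/5)(0.16556) + (1)(0.83444) = 0.86755.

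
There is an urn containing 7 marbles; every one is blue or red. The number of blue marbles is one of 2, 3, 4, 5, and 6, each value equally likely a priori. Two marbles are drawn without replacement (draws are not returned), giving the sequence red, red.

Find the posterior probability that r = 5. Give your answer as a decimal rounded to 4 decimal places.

0.0500

The likelihood of the observed sequence under each hypothesis: P(data | r = 2) = (5/7)(4/6) = 10/21; P(data | r = 3) = (4/7)(3/6) = 2/7; P(data | r = 4) = (3/7)(2/6) = 1/7; P(data | r = 5) = (2/7)(1/6) = 1/21; P(data | r = 6) = (1/7)(0/6) = 0.
The prior-weighted likelihoods are 1/5 · 10/21 = 2/21, 1/5 · 2/7 = 2/35, 1/5 · 1/7 = 1/35, 1/5 · 1/21 = 1/105, 1/5 · 0 = 0; these sum to 4/21.
Hence P(r = 5 | data) = (1/105) / (4/21) = 1/20.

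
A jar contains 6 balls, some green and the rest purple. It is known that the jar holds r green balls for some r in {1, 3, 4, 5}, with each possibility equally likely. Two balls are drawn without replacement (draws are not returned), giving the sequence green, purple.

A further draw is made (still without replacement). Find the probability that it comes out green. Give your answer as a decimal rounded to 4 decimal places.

Compute the likelihood of the observed sequence for each case: P(data | r = 1) = (1/6)(5/5) = 1/6; P(data | r = 3) = (3/6)(3/5) = 3/10; P(data | r = 4) = (4/6)(2/5) = 4/15; P(data | r = 5) = (5/6)(1/5) = 1/6.
Weighting by the prior gives 1/4 · 1/6 = 1/24, 1/4 · 3/10 = 3/40, 1/4 · 4/15 = 1/15, 1/4 · 1/6 = 1/24; these sum to 9/40.
Normalising, the posterior is P(r = 1 | data) = 5/27, P(r = 3 | data) = 1/3, P(r = 4 | data) = 8/27, P(r = 5 | data) = 5/27.
So P(green next | data) = Σ P(green next | H) P(H | data) = (0)(5/27) + (1/2)(1/3) + (3/4)(8/27) + (1)(5/27) = 31/54.

0.5741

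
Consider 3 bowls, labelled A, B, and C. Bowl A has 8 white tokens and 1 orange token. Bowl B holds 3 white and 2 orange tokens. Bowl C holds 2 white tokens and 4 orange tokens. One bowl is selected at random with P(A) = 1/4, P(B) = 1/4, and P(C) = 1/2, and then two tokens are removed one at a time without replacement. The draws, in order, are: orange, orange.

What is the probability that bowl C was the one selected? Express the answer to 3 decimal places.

For each hypothesis, P(data | H) works out to: P(data | bowl A) = (1/9)(0/8) = 0; P(data | bowl B) = (2/5)(1/4) = 1/10; P(data | bowl C) = (4/6)(3/5) = 2/5.
The prior-weighted likelihoods are 1/4 · 0 = 0, 1/4 · 1/10 = 1/40, 1/2 · 2/5 = 1/5; these sum to 9/40.
So P(bowl C | data) = (1/5) / (9/40) = 8/9.

0.889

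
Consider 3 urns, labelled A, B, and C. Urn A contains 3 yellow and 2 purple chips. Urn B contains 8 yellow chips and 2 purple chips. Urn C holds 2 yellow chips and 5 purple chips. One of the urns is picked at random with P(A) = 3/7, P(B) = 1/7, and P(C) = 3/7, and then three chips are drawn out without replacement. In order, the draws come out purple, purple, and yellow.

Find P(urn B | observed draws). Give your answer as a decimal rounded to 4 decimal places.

0.0249

Under each hypothesis, the probability of the observed sequence is: P(data | urn A) = (2/5)(1/4)(3/3) = 0.1; P(data | urn B) = (2/10)(1/9)(8/8) = 0.022222; P(data | urn C) = (5/7)(4/6)(2/5) = 0.19048.
The prior-weighted likelihoods are 3/7 · 0.1 = 0.042857, 1/7 · 0.022222 = 0.0031746, 3/7 · 0.19048 = 0.081633; these sum to 0.12766.
By Bayes' rule, P(urn B | data) = (0.0031746) / (0.12766) = 0.024867.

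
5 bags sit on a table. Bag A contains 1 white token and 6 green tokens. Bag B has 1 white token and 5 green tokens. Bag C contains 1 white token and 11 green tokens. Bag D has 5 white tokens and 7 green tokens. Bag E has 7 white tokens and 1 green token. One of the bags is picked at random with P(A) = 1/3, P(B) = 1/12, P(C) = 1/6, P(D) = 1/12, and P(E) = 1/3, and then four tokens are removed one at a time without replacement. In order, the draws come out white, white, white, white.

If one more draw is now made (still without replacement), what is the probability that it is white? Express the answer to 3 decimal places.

The likelihood of the observed sequence under each hypothesis: P(data | bag A) = (1/7)(0/6) = 0; P(data | bag B) = (1/6)(0/5) = 0; P(data | bag C) = (1/12)(0/11) = 0; P(data | bag D) = (5/12)(4/11)(3/10)(2/9) = 0.010101; P(data | bag E) = (7/8)(6/7)(5/6)(4/5) = 0.5.
The prior-weighted likelihoods are 1/3 · 0 = 0, 1/12 · 0 = 0, 1/6 · 0 = 0, 1/12 · 0.010101 = 0.00084175, 1/3 · 0.5 = 0.16667; with total 0.16751.
The posterior is then P(bag A | data) = 0, P(bag B | data) = 0, P(bag C | data) = 0, P(bag D | data) = 0.0050251, P(bag E | data) = 0.99497.
Averaging over the posterior, P(white next | data) = (1/8)(0.0050251) + (3/4)(0.99497) = 0.74686.

0.747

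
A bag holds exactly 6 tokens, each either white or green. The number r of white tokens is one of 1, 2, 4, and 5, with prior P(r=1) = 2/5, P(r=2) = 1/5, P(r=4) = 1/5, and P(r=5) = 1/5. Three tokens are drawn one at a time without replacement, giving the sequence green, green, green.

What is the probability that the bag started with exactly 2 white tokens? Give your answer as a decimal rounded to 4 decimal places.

0.1667

Under each hypothesis, the probability of the observed sequence is: P(data | r = 1) = (5/6)(4/5)(3/4) = 1/2; P(data | r = 2) = (4/6)(3/5)(2/4) = 1/5; P(data | r = 4) = (2/6)(1/5)(0/4) = 0; P(data | r = 5) = (1/6)(0/5) = 0.
Weighting by the prior gives 2/5 · 1/2 = 1/5, 1/5 · 1/5 = 1/25, 1/5 · 0 = 0, 1/5 · 0 = 0; summing to 6/25.
So P(r = 2 | data) = (1/25) / (6/25) = 1/6.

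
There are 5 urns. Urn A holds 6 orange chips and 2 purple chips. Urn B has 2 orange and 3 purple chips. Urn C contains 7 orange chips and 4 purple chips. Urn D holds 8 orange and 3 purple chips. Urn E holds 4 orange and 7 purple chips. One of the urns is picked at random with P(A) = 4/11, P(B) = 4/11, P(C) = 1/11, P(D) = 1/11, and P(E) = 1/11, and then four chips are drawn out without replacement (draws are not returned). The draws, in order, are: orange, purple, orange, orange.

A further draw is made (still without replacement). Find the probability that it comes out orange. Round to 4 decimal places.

The likelihood of the observed sequence under each hypothesis: P(data | urn A) = (6/8)(2/7)(5/6)(4/5) = 0.14286; P(data | urn B) = (2/5)(3/4)(1/3)(0/2) = 0; P(data | urn C) = (7/11)(4/10)(6/9)(5/8) = 0.10606; P(data | urn D) = (8/11)(3/10)(7/9)(6/8) = 0.12727; P(data | urn E) = (4/11)(7/10)(3/9)(2/8) = 0.021212.
Weighting by the prior gives 4/11 · 0.14286 = 0.051948, 4/11 · 0 = 0, 1/11 · 0.10606 = 0.0096419, 1/11 · 0.12727 = 0.01157, 1/11 · 0.021212 = 0.0019284; summing to 0.075089.
The posterior is then P(urn A | data) = 0.69182, P(urn B | data) = 0, P(urn C | data) = 0.12841, P(urn D | data) = 0.15409, P(urn E | data) = 0.025681.
So P(orange next | data) = Σ P(orange next | H) P(H | data) = (3/4)(0.69182) + (4/7)(0.12841) + (5/7)(0.15409) + (1/7)(0.025681) = 0.70597.

0.7060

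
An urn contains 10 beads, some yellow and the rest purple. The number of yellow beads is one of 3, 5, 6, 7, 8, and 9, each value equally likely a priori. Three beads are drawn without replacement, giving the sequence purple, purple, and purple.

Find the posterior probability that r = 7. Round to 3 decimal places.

0.020

The likelihood of the observed sequence under each hypothesis: P(data | r = 3) = (7/10)(6/9)(5/8) = 7/24; P(data | r = 5) = (5/10)(4/9)(3/8) = 1/12; P(data | r = 6) = (4/10)(3/9)(2/8) = 1/30; P(data | r = 7) = (3/10)(2/9)(1/8) = 1/120; P(data | r = 8) = (2/10)(1/9)(0/8) = 0; P(data | r = 9) = (1/10)(0/9) = 0.
Weighting by the prior gives 1/6 · 7/24 = 7/144, 1/6 · 1/12 = 1/72, 1/6 · 1/30 = 1/180, 1/6 · 1/120 = 1/720, 1/6 · 0 = 0, 1/6 · 0 = 0; summing to 5/72.
By Bayes' rule, P(r = 7 | data) = (1/720) / (5/72) = 1/50.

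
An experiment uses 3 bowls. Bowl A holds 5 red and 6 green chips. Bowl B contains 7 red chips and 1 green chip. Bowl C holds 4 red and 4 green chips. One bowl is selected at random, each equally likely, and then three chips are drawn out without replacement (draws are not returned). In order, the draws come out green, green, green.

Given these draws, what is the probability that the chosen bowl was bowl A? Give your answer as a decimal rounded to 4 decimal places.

0.6292

Under each hypothesis, the probability of the observed sequence is: P(data | bowl A) = (6/11)(5/10)(4/9) = 0.12121; P(data | bowl B) = (1/8)(0/7) = 0; P(data | bowl C) = (4/8)(3/7)(2/6) = 0.071429.
The prior-weighted likelihoods are 1/3 · 0.12121 = 0.040404, 1/3 · 0 = 0, 1/3 · 0.071429 = 0.02381; summing to 0.064214.
By Bayes' rule, P(bowl A | data) = (0.040404) / (0.064214) = 0.62921.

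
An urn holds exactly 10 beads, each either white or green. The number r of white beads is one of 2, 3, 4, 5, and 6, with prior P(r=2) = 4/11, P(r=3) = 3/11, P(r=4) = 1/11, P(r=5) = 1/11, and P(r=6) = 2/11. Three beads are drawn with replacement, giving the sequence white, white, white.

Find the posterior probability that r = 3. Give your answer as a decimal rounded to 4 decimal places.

0.1104

For each hypothesis, P(data | H) works out to: P(data | r = 2) = (2/10)(2/10)(2/10) = 0.008; P(data | r = 3) = (3/10)(3/10)(3/10) = 0.027; P(data | r = 4) = (4/10)(4/10)(4/10) = 0.064; P(data | r = 5) = (5/10)(5/10)(5/10) = 0.125; P(data | r = 6) = (6/10)(6/10)(6/10) = 0.216.
The prior-weighted likelihoods are 4/11 · 0.008 = 0.0029091, 3/11 · 0.027 = 0.0073636, 1/11 · 0.064 = 0.0058182, 1/11 · 0.125 = 0.011364, 2/11 · 0.216 = 0.039273; with total 0.066727.
Hence P(r = 3 | data) = (0.0073636) / (0.066727) = 0.11035.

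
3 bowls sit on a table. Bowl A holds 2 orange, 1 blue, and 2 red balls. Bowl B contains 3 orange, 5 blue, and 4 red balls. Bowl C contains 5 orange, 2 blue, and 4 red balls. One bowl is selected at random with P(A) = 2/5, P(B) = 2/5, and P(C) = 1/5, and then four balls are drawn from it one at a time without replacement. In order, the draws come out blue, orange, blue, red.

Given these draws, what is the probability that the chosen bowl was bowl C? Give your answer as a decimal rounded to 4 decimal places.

For each hypothesis, P(data | H) works out to: P(data | bowl A) = (1/5)(2/4)(0/3) = 0; P(data | bowl B) = (5/12)(3/11)(4/10)(4/9) = 2/99; P(data | bowl C) = (2/11)(5/10)(1/9)(4/8) = 1/198.
Weighting by the prior gives 2/5 · 0 = 0, 2/5 · 2/99 = 4/495, 1/5 · 1/198 = 1/990; with total 1/110.
So P(bowl C | data) = (1/990) / (1/110) = 1/9.

0.1111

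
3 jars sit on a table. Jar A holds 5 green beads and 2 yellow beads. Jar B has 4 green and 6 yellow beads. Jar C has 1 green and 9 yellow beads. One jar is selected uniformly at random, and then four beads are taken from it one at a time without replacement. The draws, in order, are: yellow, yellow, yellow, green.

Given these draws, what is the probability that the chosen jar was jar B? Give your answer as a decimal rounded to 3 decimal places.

0.488

Under each hypothesis, the probability of the observed sequence is: P(data | jar A) = (2/7)(1/6)(0/5) = 0; P(data | jar B) = (6/10)(5/9)(4/8)(4/7) = 2/21; P(data | jar C) = (9/10)(8/9)(7/8)(1/7) = 1/10.
Multiplying each by its prior: 1/3 · 0 = 0, 1/3 · 2/21 = 2/63, 1/3 · 1/10 = 1/30; summing to 41/630.
Hence P(jar B | data) = (2/63) / (41/630) = 20/41.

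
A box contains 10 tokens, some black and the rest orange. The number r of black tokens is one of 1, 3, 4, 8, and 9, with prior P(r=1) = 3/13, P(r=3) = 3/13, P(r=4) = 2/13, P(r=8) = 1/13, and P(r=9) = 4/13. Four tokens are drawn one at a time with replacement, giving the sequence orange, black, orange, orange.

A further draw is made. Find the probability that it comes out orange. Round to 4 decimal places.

Under each hypothesis, the probability of the observed sequence is: P(data | r = 1) = (9/10)(1/10)(9/10)(9/10) = 0.0729; P(data | r = 3) = (7/10)(3/10)(7/10)(7/10) = 0.1029; P(data | r = 4) = (6/10)(4/10)(6/10)(6/10) = 0.0864; P(data | r = 8) = (2/10)(8/10)(2/10)(2/10) = 0.0064; P(data | r = 9) = (1/10)(9/10)(1/10)(1/10) = 0.0009.
Multiplying each by its prior: 3/13 · 0.0729 = 0.016823, 3/13 · 0.1029 = 0.023746, 2/13 · 0.0864 = 0.013292, 1/13 · 0.0064 = 0.00049231, 4/13 · 0.0009 = 0.00027692; these sum to 0.054631.
Normalising, the posterior is P(r = 1 | data) = 0.30794, P(r = 3 | data) = 0.43467, P(r = 4 | data) = 0.24331, P(r = 8 | data) = 0.0090115, P(r = 9 | data) = 0.005069.
The predictive probability is P(orange next | data) = (9/10)(0.30794) + (7/10)(0.43467) + (3/5)(0.24331) + (1/5)(0.0090115) + (1/10)(0.005069) = 0.72971.

0.7297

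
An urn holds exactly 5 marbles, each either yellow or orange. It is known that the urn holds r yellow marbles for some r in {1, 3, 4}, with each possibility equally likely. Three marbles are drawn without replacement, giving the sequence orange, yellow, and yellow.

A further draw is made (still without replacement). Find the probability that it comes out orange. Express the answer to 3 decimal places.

Under each hypothesis, the probability of the observed sequence is: P(data | r = 1) = (4/5)(1/4)(0/3) = 0; P(data | r = 3) = (2/5)(3/4)(2/3) = 1/5; P(data | r = 4) = (1/5)(4/4)(3/3) = 1/5.
The prior-weighted likelihoods are 1/3 · 0 = 0, 1/3 · 1/5 = 1/15, 1/3 · 1/5 = 1/15; summing to 2/15.
Normalising, the posterior is P(r = 1 | data) = 0, P(r = 3 | data) = 1/2, P(r = 4 | data) = 1/2.
So P(orange next | data) = Σ P(orange next | H) P(H | data) = (1/2)(1/2) + (0)(1/2) = 1/4.

0.250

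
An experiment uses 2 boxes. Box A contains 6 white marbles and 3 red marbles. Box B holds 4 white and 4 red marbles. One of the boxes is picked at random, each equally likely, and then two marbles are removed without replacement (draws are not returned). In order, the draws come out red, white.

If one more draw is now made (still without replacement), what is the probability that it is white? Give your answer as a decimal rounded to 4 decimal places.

0.6000

For each hypothesis, P(data | H) works out to: P(data | box A) = (3/9)(6/8) = 1/4; P(data | box B) = (4/8)(4/7) = 2/7.
Multiplying each by its prior: 1/2 · 1/4 = 1/8, 1/2 · 2/7 = 1/7; summing to 15/56.
The posterior is then P(box A | data) = 7/15, P(box B | data) = 8/15.
Averaging over the posterior, P(white next | data) = (5/7)(7/15) + (1/2)(8/15) = 3/5.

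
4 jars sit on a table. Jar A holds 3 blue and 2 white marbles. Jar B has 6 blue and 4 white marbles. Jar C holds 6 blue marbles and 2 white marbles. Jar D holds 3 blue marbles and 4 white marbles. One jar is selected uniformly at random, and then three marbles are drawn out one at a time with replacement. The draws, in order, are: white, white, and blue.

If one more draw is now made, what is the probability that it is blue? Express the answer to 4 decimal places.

0.5552

The likelihood of the observed sequence under each hypothesis: P(data | jar A) = (2/5)(2/5)(3/5) = 0.096; P(data | jar B) = (4/10)(4/10)(6/10) = 0.096; P(data | jar C) = (2/8)(2/8)(6/8) = 0.046875; P(data | jar D) = (4/7)(4/7)(3/7) = 0.13994.
The prior-weighted likelihoods are 1/4 · 0.096 = 0.024, 1/4 · 0.096 = 0.024, 1/4 · 0.046875 = 0.011719, 1/4 · 0.13994 = 0.034985; with total 0.094704.
The posterior is then P(jar A | data) = 0.25342, P(jar B | data) = 0.25342, P(jar C | data) = 0.12374, P(jar D | data) = 0.36942.
So P(blue next | data) = Σ P(blue next | H) P(H | data) = (3/5)(0.25342) + (3/5)(0.25342) + (3/4)(0.12374) + (3/7)(0.36942) = 0.55523.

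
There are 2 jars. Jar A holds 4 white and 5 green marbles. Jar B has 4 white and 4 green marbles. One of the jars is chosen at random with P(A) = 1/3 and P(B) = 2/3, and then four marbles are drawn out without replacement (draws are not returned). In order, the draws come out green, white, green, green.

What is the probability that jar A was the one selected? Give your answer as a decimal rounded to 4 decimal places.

0.4098

For each hypothesis, P(data | H) works out to: P(data | jar A) = (5/9)(4/8)(4/7)(3/6) = 5/63; P(data | jar B) = (4/8)(4/7)(3/6)(2/5) = 2/35.
Multiplying each by its prior: 1/3 · 5/63 = 5/189, 2/3 · 2/35 = 4/105; with total 61/945.
By Bayes' rule, P(jar A | data) = (5/189) / (61/945) = 25/61.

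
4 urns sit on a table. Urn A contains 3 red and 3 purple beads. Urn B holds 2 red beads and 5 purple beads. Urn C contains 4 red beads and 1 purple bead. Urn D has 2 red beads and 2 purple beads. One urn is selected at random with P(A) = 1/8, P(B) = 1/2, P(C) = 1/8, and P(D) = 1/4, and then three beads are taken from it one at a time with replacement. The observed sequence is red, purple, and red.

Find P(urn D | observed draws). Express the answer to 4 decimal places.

For each hypothesis, P(data | H) works out to: P(data | urn A) = (3/6)(3/6)(3/6) = 0.125; P(data | urn B) = (2/7)(5/7)(2/7) = 0.058309; P(data | urn C) = (4/5)(1/5)(4/5) = 0.128; P(data | urn D) = (2/4)(2/4)(2/4) = 0.125.
Weighting by the prior gives 1/8 · 0.125 = 0.015625, 1/2 · 0.058309 = 0.029155, 1/8 · 0.128 = 0.016, 1/4 · 0.125 = 0.03125; summing to 0.09203.
Therefore the posterior P(urn D | data) = (0.03125) / (0.09203) = 0.33956.

0.3396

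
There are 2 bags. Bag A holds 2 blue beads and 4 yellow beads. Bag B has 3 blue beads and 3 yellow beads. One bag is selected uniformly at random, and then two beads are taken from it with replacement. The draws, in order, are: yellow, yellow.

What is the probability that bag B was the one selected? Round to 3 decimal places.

Compute the likelihood of the observed sequence for each case: P(data | bag A) = (4/6)(4/6) = 4/9; P(data | bag B) = (3/6)(3/6) = 1/4.
Multiplying each by its prior: 1/2 · 4/9 = 2/9, 1/2 · 1/4 = 1/8; with total 25/72.
By Bayes' rule, P(bag B | data) = (1/8) / (25/72) = 9/25.

0.360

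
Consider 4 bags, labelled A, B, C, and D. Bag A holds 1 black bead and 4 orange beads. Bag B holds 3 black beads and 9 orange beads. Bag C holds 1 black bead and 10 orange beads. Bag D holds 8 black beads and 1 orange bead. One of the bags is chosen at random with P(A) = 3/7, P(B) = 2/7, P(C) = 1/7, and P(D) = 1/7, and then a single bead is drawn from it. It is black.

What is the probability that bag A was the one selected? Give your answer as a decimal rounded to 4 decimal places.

Under each hypothesis, the probability of this draw is: P(data | bag A) = (1/5) = 0.2; P(data | bag B) = (3/12) = 0.25; P(data | bag C) = (1/11) = 0.090909; P(data | bag D) = (8/9) = 0.88889.
Weighting by the prior gives 3/7 · 0.2 = 0.085714, 2/7 · 0.25 = 0.071429, 1/7 · 0.090909 = 0.012987, 1/7 · 0.88889 = 0.12698; summing to 0.29711.
So P(bag A | data) = (0.085714) / (0.29711) = 0.28849.

0.2885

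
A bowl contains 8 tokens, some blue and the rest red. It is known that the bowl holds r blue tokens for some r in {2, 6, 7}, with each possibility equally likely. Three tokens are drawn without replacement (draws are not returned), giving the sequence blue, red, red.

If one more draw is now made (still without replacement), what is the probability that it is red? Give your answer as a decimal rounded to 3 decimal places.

Compute the likelihood of the observed sequence for each case: P(data | r = 2) = (2/8)(6/7)(5/6) = 5/28; P(data | r = 6) = (6/8)(2/7)(1/6) = 1/28; P(data | r = 7) = (7/8)(1/7)(0/6) = 0.
Weighting by the prior gives 1/3 · 5/28 = 5/84, 1/3 · 1/28 = 1/84, 1/3 · 0 = 0; summing to 1/14.
Normalising, the posterior is P(r = 2 | data) = 5/6, P(r = 6 | data) = 1/6, P(r = 7 | data) = 0.
Averaging over the posterior, P(red next | data) = (4/5)(5/6) + (0)(1/6) = 2/3.

0.667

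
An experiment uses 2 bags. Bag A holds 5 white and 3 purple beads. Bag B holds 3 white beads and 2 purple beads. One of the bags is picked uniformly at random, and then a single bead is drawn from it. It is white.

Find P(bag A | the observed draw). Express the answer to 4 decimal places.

For each hypothesis, P(data | H) works out to: P(data | bag A) = (5/8) = 5/8; P(data | bag B) = (3/5) = 3/5.
The prior-weighted likelihoods are 1/2 · 5/8 = 5/16, 1/2 · 3/5 = 3/10; these sum to 49/80.
So P(bag A | data) = (5/16) / (49/80) = 25/49.

0.5102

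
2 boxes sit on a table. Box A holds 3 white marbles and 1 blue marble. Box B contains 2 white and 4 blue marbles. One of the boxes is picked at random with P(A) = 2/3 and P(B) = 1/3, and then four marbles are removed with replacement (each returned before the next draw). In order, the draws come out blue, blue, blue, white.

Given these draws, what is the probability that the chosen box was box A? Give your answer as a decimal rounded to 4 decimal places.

Under each hypothesis, the probability of the observed sequence is: P(data | box A) = (1/4)(1/4)(1/4)(3/4) = 0.011719; P(data | box B) = (4/6)(4/6)(4/6)(2/6) = 0.098765.
The prior-weighted likelihoods are 2/3 · 0.011719 = 0.0078125, 1/3 · 0.098765 = 0.032922; summing to 0.040734.
Hence P(box A | data) = (0.0078125) / (0.040734) = 0.19179.

0.1918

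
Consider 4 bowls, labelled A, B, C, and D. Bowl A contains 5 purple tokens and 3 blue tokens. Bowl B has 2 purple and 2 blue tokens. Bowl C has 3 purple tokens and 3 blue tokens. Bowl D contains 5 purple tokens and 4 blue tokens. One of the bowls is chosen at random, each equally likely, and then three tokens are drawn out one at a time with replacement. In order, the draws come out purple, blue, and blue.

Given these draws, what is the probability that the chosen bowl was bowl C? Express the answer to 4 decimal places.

Compute the likelihood of the observed sequence for each case: P(data | bowl A) = (5/8)(3/8)(3/8) = 0.087891; P(data | bowl B) = (2/4)(2/4)(2/4) = 0.125; P(data | bowl C) = (3/6)(3/6)(3/6) = 0.125; P(data | bowl D) = (5/9)(4/9)(4/9) = 0.10974.
Weighting by the prior gives 1/4 · 0.087891 = 0.021973, 1/4 · 0.125 = 0.03125, 1/4 · 0.125 = 0.03125, 1/4 · 0.10974 = 0.027435; these sum to 0.11191.
Hence P(bowl C | data) = (0.03125) / (0.11191) = 0.27925.

0.2792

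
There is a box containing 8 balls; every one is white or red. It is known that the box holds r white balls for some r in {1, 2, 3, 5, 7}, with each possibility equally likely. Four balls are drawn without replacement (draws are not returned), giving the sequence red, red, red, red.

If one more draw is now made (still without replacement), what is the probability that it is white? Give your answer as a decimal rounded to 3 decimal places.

0.364

Compute the likelihood of the observed sequence for each case: P(data | r = 1) = (7/8)(6/7)(5/6)(4/5) = 1/2; P(data | r = 2) = (6/8)(5/7)(4/6)(3/5) = 3/14; P(data | r = 3) = (5/8)(4/7)(3/6)(2/5) = 1/14; P(data | r = 5) = (3/8)(2/7)(1/6)(0/5) = 0; P(data | r = 7) = (1/8)(0/7) = 0.
Multiplying each by its prior: 1/5 · 1/2 = 1/10, 1/5 · 3/14 = 3/70, 1/5 · 1/14 = 1/70, 1/5 · 0 = 0, 1/5 · 0 = 0; summing to 11/70.
Dividing through by the total gives posterior P(r = 1 | data) = 7/11, P(r = 2 | data) = 3/11, P(r = 3 | data) = 1/11, P(r = 5 | data) = 0, P(r = 7 | data) = 0.
Averaging over the posterior, P(white next | data) = (1/4)(7/11) + (1/2)(3/11) + (3/4)(1/11) = 4/11.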